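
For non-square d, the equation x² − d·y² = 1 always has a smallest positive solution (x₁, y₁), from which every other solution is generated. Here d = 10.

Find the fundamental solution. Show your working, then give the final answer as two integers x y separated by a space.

√10 = [3; 6, …], period ℓ=1 (odd) → k=1
i=0: a=3 ⇒ p=3, q=1
i=1: a=6 ⇒ p=19, q=6
fundamental: x₁=19, y₁=6  (since 361 − 10·36 = 1)

19 6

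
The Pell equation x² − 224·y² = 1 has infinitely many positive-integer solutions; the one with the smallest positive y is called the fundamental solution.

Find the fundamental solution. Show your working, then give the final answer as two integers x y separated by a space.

[14; 1,28] for √224; ℓ=2 ⇒ convergent index 1
i=0: a=14 ⇒ p=14, q=1
i=1: a=1 ⇒ p=15, q=1
→ (15, 1).  Check: 15²=225, 224·1²=224, difference 1.

15 1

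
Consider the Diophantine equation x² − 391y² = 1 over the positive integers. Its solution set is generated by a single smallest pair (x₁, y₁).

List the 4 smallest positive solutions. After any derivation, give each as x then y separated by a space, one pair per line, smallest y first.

[19; 1,3,2,2,1,…,3,1,38] for √391; ℓ=16 ⇒ convergent index 15
step 0: (19, 1)  from 19·(1,0) + (0,1)
step 1: (20, 1)  from 1·(19,1) + (1,0)
step 2: (79, 4)  from 3·(20,1) + (19,1)
step 3: (178, 9)  from 2·(79,4) + (20,1)
step 4: (435, 22)  from 2·(178,9) + (79,4)
step 5: (613, 31)  from 1·(435,22) + (178,9)
…
step 11: (268013, 13554)  from 1·(160266,8105) + (107747,5449)
step 12: (696292, 35213)  from 2·(268013,13554) + (160266,8105)
…
step 14: (5678083, 287153)  from 3·(1660597,83980) + (696292,35213)
step 15: (7338680, 371133)  from 1·(5678083,287153) + (1660597,83980)
→ (7338680, 371133).  Check: 7338680²=53856224142400, 391·371133²=53856224142399, difference 1.
k=2:  x_2 = 7338680·7338680+391·371133·371133 = 107712448284799,  y_2 = 7338680·371133+371133·7338680 = 5447252648880
k=3:  x_3 = 7338680·107712448284799+391·371133·5447252648880 = 1580934379957370111960,  y_3 = 7338680·5447252648880+371133·107712448284799 = 79951288138564985667
k=4:  x_4 = 7338680·1580934379957370111960+391·371133·79951288138564985667 = 23203943031010998074028940801,  y_4 = 7338680·79951288138564985667+371133·1580934379957370111960 = 1173473838473442730776750240

7338680 371133
107712448284799 5447252648880
1580934379957370111960 79951288138564985667
23203943031010998074028940801 1173473838473442730776750240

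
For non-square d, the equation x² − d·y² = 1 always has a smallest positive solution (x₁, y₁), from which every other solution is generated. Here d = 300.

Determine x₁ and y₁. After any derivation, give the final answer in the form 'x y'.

√300 = [17; 3,8,3,34, …], period ℓ=4 (even) → k=3
step 0: (17, 1)  from 17·(1,0) + (0,1)
step 1: (52, 3)  from 3·(17,1) + (1,0)
step 2: (433, 25)  from 8·(52,3) + (17,1)
step 3: (1351, 78)  from 3·(433,25) + (52,3)
→ (1351, 78).  Check: 1351²=1825201, 300·78²=1825200, difference 1.

1351 78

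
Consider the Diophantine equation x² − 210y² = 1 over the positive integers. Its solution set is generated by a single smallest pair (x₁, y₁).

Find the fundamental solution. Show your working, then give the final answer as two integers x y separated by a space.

29 2

√210 → a₀=14, period (2,28); ℓ=2 even so k=1
i=0: a=14 ⇒ p=14, q=1
i=1: a=2 ⇒ p=29, q=2
fundamental: x₁=29, y₁=2  (since 841 − 210·4 = 1)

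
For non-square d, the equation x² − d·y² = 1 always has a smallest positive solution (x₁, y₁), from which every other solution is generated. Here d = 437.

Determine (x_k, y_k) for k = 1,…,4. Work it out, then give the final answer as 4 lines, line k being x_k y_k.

√437 = [20; 1,9,2,9,1,40, …], period ℓ=6 (even) → k=5
step 0: (20, 1)  from 20·(1,0) + (0,1)
step 1: (21, 1)  from 1·(20,1) + (1,0)
…
step 3: (439, 21)  from 2·(209,10) + (21,1)
step 4: (4160, 199)  from 9·(439,21) + (209,10)
step 5: (4599, 220)  from 1·(4160,199) + (439,21)
→ (4599, 220).  Check: 4599²=21150801, 437·220²=21150800, difference 1.
(4599+220√437)^2 = 42301601 + 2023560√437
(4599+220√437)^3 = 389090121399 + 18612704660√437
(4599+220√437)^4 = 3578850894326401 + 171199655439120√437

4599 220
42301601 2023560
389090121399 18612704660
3578850894326401 171199655439120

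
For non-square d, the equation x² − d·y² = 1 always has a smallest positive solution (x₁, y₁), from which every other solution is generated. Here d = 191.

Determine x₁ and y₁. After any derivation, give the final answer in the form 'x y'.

8994000 650783

[13; 1,4,1,1,3,…,4,1,26] for √191; ℓ=16 ⇒ convergent index 15
a_0=13:  p_0=13·1+0=13,  q_0=13·0+1=1
…
a_6=2:  p_6=2·539+152=1230,  q_6=2·39+11=89
…
a_8=13:  p_8=13·2999+1230=40217,  q_8=13·217+89=2910
…
a_12=1:  p_12=1·704682+207083=911765,  q_12=1·50989+14984=65973
…
a_14=4:  p_14=4·1616447+911765=7377553,  q_14=4·116962+65973=533821
a_15=1:  p_15=1·7377553+1616447=8994000,  q_15=1·533821+116962=650783
(x₁, y₁) = (8994000, 650783);  8994000² − 191·650783² = 1 ✓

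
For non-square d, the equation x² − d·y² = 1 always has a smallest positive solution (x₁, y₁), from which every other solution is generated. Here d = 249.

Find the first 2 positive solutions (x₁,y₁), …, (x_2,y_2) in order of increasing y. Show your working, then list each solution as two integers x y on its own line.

[15; 1,3,1,1,5,…,3,1,30] for √249; ℓ=16 ⇒ convergent index 15
k=0  a_k=15  p_k/q_k = 15/1
…
k=3  a_k=1  p_k/q_k = 79/5
k=4  a_k=1  p_k/q_k = 142/9
k=5  a_k=5  p_k/q_k = 789/50
k=6  a_k=1  p_k/q_k = 931/59
k=7  a_k=3  p_k/q_k = 3582/227
…
k=10  a_k=1  p_k/q_k = 150586/9543
k=11  a_k=5  p_k/q_k = 866765/54929
k=12  a_k=1  p_k/q_k = 1017351/64472
k=13  a_k=1  p_k/q_k = 1884116/119401
k=14  a_k=3  p_k/q_k = 6669699/422675
k=15  a_k=1  p_k/q_k = 8553815/542076
→ (8553815, 542076).  Check: 8553815²=73167751054225, 249·542076²=73167751054224, difference 1.
n=2: (8553815,542076)∘(8553815,542076) = (8553815·8553815+249·542076·542076, 8553815·542076+542076·8553815) = (146335502108449,9273635639880)

8553815 542076
146335502108449 9273635639880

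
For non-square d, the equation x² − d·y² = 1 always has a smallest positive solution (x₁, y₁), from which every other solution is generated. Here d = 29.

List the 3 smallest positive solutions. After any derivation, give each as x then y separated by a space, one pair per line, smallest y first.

d=29: √d = [5; 2,1,1,2,10] (ℓ=5, odd), read p_9/q_9
k=0  a_k=5  p_k/q_k = 5/1
k=1  a_k=2  p_k/q_k = 11/2
…
k=3  a_k=1  p_k/q_k = 27/5
…
k=5  a_k=10  p_k/q_k = 727/135
k=6  a_k=2  p_k/q_k = 1524/283
…
k=8  a_k=1  p_k/q_k = 3775/701
k=9  a_k=2  p_k/q_k = 9801/1820
(x₁, y₁) = (9801, 1820);  9801² − 29·1820² = 1 ✓
(9801+1820√29)^2 = 192119201 + 35675640√29
(9801+1820√29)^3 = 3765920568201 + 699313893460√29

9801 1820
192119201 35675640
3765920568201 699313893460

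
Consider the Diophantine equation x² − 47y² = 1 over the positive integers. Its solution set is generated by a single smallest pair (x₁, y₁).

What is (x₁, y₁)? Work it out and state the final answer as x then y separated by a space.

[6; 1,5,1,12] for √47; ℓ=4 ⇒ convergent index 3
k=0  a_k=6  p_k/q_k = 6/1
k=1  a_k=1  p_k/q_k = 7/1
k=2  a_k=5  p_k/q_k = 41/6
k=3  a_k=1  p_k/q_k = 48/7
(x₁, y₁) = (48, 7);  48² − 47·7² = 1 ✓

48 7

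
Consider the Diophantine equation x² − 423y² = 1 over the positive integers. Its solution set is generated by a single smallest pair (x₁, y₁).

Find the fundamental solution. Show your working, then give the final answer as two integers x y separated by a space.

4607 224

[20; 1,1,3,4,3,1,1,40] for √423; ℓ=8 ⇒ convergent index 7
k=0  a_k=20  p_k/q_k = 20/1
k=1  a_k=1  p_k/q_k = 21/1
…
k=3  a_k=3  p_k/q_k = 144/7
…
k=5  a_k=3  p_k/q_k = 1995/97
k=6  a_k=1  p_k/q_k = 2612/127
k=7  a_k=1  p_k/q_k = 4607/224
fundamental: x₁=4607, y₁=224  (since 21224449 − 423·50176 = 1)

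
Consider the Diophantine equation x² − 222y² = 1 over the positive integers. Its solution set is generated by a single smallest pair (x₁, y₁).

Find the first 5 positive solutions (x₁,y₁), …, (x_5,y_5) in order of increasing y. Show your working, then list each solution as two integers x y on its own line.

√222 → a₀=14, period (1,8,1,28); ℓ=4 even so k=3
a_0=14:  p_0=14·1+0=14,  q_0=14·0+1=1
…
a_2=8:  p_2=8·15+14=134,  q_2=8·1+1=9
a_3=1:  p_3=1·134+15=149,  q_3=1·9+1=10
fundamental: x₁=149, y₁=10  (since 22201 − 222·100 = 1)
(x_2, y_2) = (149·149 + 222·10·10, 149·10 + 10·149) = (44401, 2980)
(x_3, y_3) = (149·44401 + 222·10·2980, 149·2980 + 10·44401) = (13231349, 888030)
(x_4, y_4) = (149·13231349 + 222·10·888030, 149·888030 + 10·13231349) = (3942897601, 264629960)
(x_5, y_5) = (149·3942897601 + 222·10·264629960, 149·264629960 + 10·3942897601) = (1174970253749, 78858840050)

149 10
44401 2980
13231349 888030
3942897601 264629960
1174970253749 78858840050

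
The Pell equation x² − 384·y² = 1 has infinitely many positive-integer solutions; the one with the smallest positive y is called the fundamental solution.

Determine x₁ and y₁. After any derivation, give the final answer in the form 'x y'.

4801 245

√384 = [19; 1,1,2,9,2,1,1,38, …], period ℓ=8 (even) → k=7
step 0: (19, 1)  from 19·(1,0) + (0,1)
…
step 3: (98, 5)  from 2·(39,2) + (20,1)
…
step 5: (1940, 99)  from 2·(921,47) + (98,5)
step 6: (2861, 146)  from 1·(1940,99) + (921,47)
step 7: (4801, 245)  from 1·(2861,146) + (1940,99)
→ (4801, 245).  Check: 4801²=23049601, 384·245²=23049600, difference 1.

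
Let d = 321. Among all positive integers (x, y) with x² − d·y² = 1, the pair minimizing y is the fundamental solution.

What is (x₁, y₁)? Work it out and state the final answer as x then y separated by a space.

[17; 1,10,1,34] for √321; ℓ=4 ⇒ convergent index 3
step 0: (17, 1)  from 17·(1,0) + (0,1)
step 1: (18, 1)  from 1·(17,1) + (1,0)
step 2: (197, 11)  from 10·(18,1) + (17,1)
step 3: (215, 12)  from 1·(197,11) + (18,1)
→ (215, 12).  Check: 215²=46225, 321·12²=46224, difference 1.

215 12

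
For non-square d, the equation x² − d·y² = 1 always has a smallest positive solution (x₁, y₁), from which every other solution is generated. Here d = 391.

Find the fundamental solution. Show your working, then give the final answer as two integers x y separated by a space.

7338680 371133

√391 → a₀=19, period (1,3,2,2,1,…,3,1,38); ℓ=16 even so k=15
i=0: a=19 ⇒ p=19, q=1
…
i=3: a=2 ⇒ p=178, q=9
…
i=5: a=1 ⇒ p=613, q=31
i=6: a=1 ⇒ p=1048, q=53
…
i=10: a=1 ⇒ p=160266, q=8105
…
i=12: a=2 ⇒ p=696292, q=35213
…
i=14: a=3 ⇒ p=5678083, q=287153
i=15: a=1 ⇒ p=7338680, q=371133
→ (7338680, 371133).  Check: 7338680²=53856224142400, 391·371133²=53856224142399, difference 1.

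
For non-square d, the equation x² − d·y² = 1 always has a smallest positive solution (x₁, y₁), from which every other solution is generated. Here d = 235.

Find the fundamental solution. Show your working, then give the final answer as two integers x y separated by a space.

46 3

d=235: √d = [15; 3,30] (ℓ=2, even), read p_1/q_1
i=0: a=15 ⇒ p=15, q=1
i=1: a=3 ⇒ p=46, q=3
(x₁, y₁) = (46, 3);  46² − 235·3² = 1 ✓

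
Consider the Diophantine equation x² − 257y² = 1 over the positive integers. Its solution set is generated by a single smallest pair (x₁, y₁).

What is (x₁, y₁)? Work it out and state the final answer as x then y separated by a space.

√257 → a₀=16, period (32); ℓ=1 odd so k=1
i=0: a=16 ⇒ p=16, q=1
i=1: a=32 ⇒ p=513, q=32
(x₁, y₁) = (513, 32);  513² − 257·32² = 1 ✓

513 32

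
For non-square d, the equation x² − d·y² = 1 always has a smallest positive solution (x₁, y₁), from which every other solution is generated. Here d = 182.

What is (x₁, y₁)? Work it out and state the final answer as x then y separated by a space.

27 2

√182 = [13; 2,26, …], period ℓ=2 (even) → k=1
a_0=13:  p_0=13·1+0=13,  q_0=13·0+1=1
a_1=2:  p_1=2·13+1=27,  q_1=2·1+0=2
(x₁, y₁) = (27, 2);  27² − 182·2² = 1 ✓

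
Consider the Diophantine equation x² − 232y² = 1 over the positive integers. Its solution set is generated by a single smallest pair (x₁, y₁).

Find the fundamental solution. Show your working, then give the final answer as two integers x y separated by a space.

√232 = [15; 4,3,7,3,4,30, …], period ℓ=6 (even) → k=5
k=0  a_k=15  p_k/q_k = 15/1
…
k=3  a_k=7  p_k/q_k = 1447/95
k=4  a_k=3  p_k/q_k = 4539/298
k=5  a_k=4  p_k/q_k = 19603/1287
(x₁, y₁) = (19603, 1287);  19603² − 232·1287² = 1 ✓

19603 1287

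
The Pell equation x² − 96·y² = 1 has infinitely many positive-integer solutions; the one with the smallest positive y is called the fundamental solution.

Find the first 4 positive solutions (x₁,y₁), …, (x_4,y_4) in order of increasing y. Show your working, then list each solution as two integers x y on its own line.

49 5
4801 490
470449 48015
46099201 4704980

[9; 1,3,1,18] for √96; ℓ=4 ⇒ convergent index 3
i=0: a=9 ⇒ p=9, q=1
i=1: a=1 ⇒ p=10, q=1
i=2: a=3 ⇒ p=39, q=4
i=3: a=1 ⇒ p=49, q=5
→ (49, 5).  Check: 49²=2401, 96·5²=2400, difference 1.
n=2: (49,5)∘(49,5) = (49·49+96·5·5, 49·5+5·49) = (4801,490)
n=3: (4801,490)∘(49,5) = (49·4801+96·5·490, 49·490+5·4801) = (470449,48015)
n=4: (470449,48015)∘(49,5) = (49·470449+96·5·48015, 49·48015+5·470449) = (46099201,4704980)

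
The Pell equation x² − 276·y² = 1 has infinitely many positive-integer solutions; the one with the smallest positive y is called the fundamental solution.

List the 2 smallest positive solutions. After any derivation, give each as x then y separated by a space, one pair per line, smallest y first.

7775 468
120901249 7277400

d=276: √d = [16; 1,1,1,1,2,2,2,1,1,1,1,32] (ℓ=12, even), read p_11/q_11
k=0  a_k=16  p_k/q_k = 16/1
…
k=3  a_k=1  p_k/q_k = 50/3
k=4  a_k=1  p_k/q_k = 83/5
…
k=6  a_k=2  p_k/q_k = 515/31
…
k=10  a_k=1  p_k/q_k = 4768/287
k=11  a_k=1  p_k/q_k = 7775/468
(x₁, y₁) = (7775, 468);  7775² − 276·468² = 1 ✓
(x_2, y_2) = (7775·7775 + 276·468·468, 7775·468 + 468·7775) = (120901249, 7277400)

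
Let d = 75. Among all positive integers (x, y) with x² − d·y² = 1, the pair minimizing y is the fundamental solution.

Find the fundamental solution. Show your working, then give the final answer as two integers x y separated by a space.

26 3

d=75: √d = [8; 1,1,1,16] (ℓ=4, even), read p_3/q_3
k=0  a_k=8  p_k/q_k = 8/1
k=1  a_k=1  p_k/q_k = 9/1
k=2  a_k=1  p_k/q_k = 17/2
k=3  a_k=1  p_k/q_k = 26/3
→ (26, 3).  Check: 26²=676, 75·3²=675, difference 1.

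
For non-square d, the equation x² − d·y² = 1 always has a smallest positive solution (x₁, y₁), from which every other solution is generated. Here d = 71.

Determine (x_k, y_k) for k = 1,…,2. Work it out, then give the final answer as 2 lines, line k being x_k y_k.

3480 413
24220799 2874480

d=71: √d = [8; 2,2,1,7,1,2,2,16] (ℓ=8, even), read p_7/q_7
a_0=8:  p_0=8·1+0=8,  q_0=8·0+1=1
…
a_4=7:  p_4=7·59+42=455,  q_4=7·7+5=54
a_5=1:  p_5=1·455+59=514,  q_5=1·54+7=61
a_6=2:  p_6=2·514+455=1483,  q_6=2·61+54=176
a_7=2:  p_7=2·1483+514=3480,  q_7=2·176+61=413
→ (3480, 413).  Check: 3480²=12110400, 71·413²=12110399, difference 1.
n=2: (3480,413)∘(3480,413) = (3480·3480+71·413·413, 3480·413+413·3480) = (24220799,2874480)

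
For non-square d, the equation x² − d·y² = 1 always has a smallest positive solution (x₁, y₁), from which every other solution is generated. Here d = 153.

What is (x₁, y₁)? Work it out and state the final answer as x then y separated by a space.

2177 176

[12; 2,1,2,2,2,1,2,24] for √153; ℓ=8 ⇒ convergent index 7
a_0=12:  p_0=12·1+0=12,  q_0=12·0+1=1
…
a_2=1:  p_2=1·25+12=37,  q_2=1·2+1=3
…
a_5=2:  p_5=2·235+99=569,  q_5=2·19+8=46
a_6=1:  p_6=1·569+235=804,  q_6=1·46+19=65
a_7=2:  p_7=2·804+569=2177,  q_7=2·65+46=176
→ (2177, 176).  Check: 2177²=4739329, 153·176²=4739328, difference 1.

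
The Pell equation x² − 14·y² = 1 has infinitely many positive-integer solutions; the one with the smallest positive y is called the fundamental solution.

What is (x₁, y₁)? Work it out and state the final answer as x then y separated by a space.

15 4

d=14: √d = [3; 1,2,1,6] (ℓ=4, even), read p_3/q_3
k=0  a_k=3  p_k/q_k = 3/1
k=1  a_k=1  p_k/q_k = 4/1
k=2  a_k=2  p_k/q_k = 11/3
k=3  a_k=1  p_k/q_k = 15/4
(x₁, y₁) = (15, 4);  15² − 14·4² = 1 ✓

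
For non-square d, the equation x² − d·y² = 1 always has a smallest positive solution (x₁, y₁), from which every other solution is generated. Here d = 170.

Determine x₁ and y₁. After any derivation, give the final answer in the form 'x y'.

√170 = [13; 26, …], period ℓ=1 (odd) → k=1
i=0: a=13 ⇒ p=13, q=1
i=1: a=26 ⇒ p=339, q=26
→ (339, 26).  Check: 339²=114921, 170·26²=114920, difference 1.

339 26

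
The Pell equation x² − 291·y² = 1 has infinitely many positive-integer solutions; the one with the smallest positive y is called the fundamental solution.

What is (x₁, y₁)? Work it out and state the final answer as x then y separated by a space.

290 17

√291 = [17; 17,34, …], period ℓ=2 (even) → k=1
a_0=17:  p_0=17·1+0=17,  q_0=17·0+1=1
a_1=17:  p_1=17·17+1=290,  q_1=17·1+0=17
→ (290, 17).  Check: 290²=84100, 291·17²=84099, difference 1.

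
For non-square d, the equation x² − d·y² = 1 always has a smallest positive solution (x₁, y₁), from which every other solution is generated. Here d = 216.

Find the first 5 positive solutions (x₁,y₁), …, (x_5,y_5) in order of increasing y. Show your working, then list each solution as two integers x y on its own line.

485 33
470449 32010
456335045 31049667
442644523201 30118144980
429364731169925 29214569580933

√216 = [14; 1,2,3,2,1,28, …], period ℓ=6 (even) → k=5
step 0: (14, 1)  from 14·(1,0) + (0,1)
…
step 4: (338, 23)  from 2·(147,10) + (44,3)
step 5: (485, 33)  from 1·(338,23) + (147,10)
(x₁, y₁) = (485, 33);  485² − 216·33² = 1 ✓
(485+33√216)^2 = 470449 + 32010√216
(485+33√216)^3 = 456335045 + 31049667√216
(485+33√216)^4 = 442644523201 + 30118144980√216
(485+33√216)^5 = 429364731169925 + 29214569580933√216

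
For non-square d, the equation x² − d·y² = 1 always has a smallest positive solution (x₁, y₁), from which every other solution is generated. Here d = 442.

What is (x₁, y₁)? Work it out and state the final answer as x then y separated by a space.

883 42

√442 → a₀=21, period (42); ℓ=1 odd so k=1
step 0: (21, 1)  from 21·(1,0) + (0,1)
step 1: (883, 42)  from 42·(21,1) + (1,0)
(x₁, y₁) = (883, 42);  883² − 442·42² = 1 ✓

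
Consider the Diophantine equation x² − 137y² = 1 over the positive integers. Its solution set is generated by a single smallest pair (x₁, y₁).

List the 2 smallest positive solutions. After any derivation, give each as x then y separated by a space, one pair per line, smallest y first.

d=137: √d = [11; 1,2,2,1,1,2,2,1,22] (ℓ=9, odd), read p_17/q_17
a_0=11:  p_0=11·1+0=11,  q_0=11·0+1=1
a_1=1:  p_1=1·11+1=12,  q_1=1·1+0=1
…
a_3=2:  p_3=2·35+12=82,  q_3=2·3+1=7
…
a_5=1:  p_5=1·117+82=199,  q_5=1·10+7=17
…
a_7=2:  p_7=2·515+199=1229,  q_7=2·44+17=105
a_8=1:  p_8=1·1229+515=1744,  q_8=1·105+44=149
a_9=22:  p_9=22·1744+1229=39597,  q_9=22·149+105=3383
a_10=1:  p_10=1·39597+1744=41341,  q_10=1·3383+149=3532
a_11=2:  p_11=2·41341+39597=122279,  q_11=2·3532+3383=10447
…
a_13=1:  p_13=1·285899+122279=408178,  q_13=1·24426+10447=34873
a_14=1:  p_14=1·408178+285899=694077,  q_14=1·34873+24426=59299
a_15=2:  p_15=2·694077+408178=1796332,  q_15=2·59299+34873=153471
a_16=2:  p_16=2·1796332+694077=4286741,  q_16=2·153471+59299=366241
a_17=1:  p_17=1·4286741+1796332=6083073,  q_17=1·366241+153471=519712
(x₁, y₁) = (6083073, 519712);  6083073² − 137·519712² = 1 ✓
k=2:  x_2 = 6083073·6083073+137·519712·519712 = 74007554246657,  y_2 = 6083073·519712+519712·6083073 = 6322892069952

6083073 519712
74007554246657 6322892069952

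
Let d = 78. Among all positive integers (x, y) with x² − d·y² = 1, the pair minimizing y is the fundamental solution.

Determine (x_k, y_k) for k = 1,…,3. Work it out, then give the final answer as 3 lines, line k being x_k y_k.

53 6
5617 636
595349 67410

√78 → a₀=8, period (1,4,1,16); ℓ=4 even so k=3
step 0: (8, 1)  from 8·(1,0) + (0,1)
…
step 2: (44, 5)  from 4·(9,1) + (8,1)
step 3: (53, 6)  from 1·(44,5) + (9,1)
→ (53, 6).  Check: 53²=2809, 78·6²=2808, difference 1.
k=2:  x_2 = 53·53+78·6·6 = 5617,  y_2 = 53·6+6·53 = 636
k=3:  x_3 = 53·5617+78·6·636 = 595349,  y_3 = 53·636+6·5617 = 67410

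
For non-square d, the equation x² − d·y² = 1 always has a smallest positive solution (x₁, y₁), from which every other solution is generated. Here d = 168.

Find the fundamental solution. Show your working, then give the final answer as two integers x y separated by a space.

13 1

[12; 1,24] for √168; ℓ=2 ⇒ convergent index 1
step 0: (12, 1)  from 12·(1,0) + (0,1)
step 1: (13, 1)  from 1·(12,1) + (1,0)
→ (13, 1).  Check: 13²=169, 168·1²=168, difference 1.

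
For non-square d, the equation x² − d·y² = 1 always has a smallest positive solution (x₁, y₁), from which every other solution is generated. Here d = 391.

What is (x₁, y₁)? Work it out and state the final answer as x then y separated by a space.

7338680 371133

d=391: √d = [19; 1,3,2,2,1,…,3,1,38] (ℓ=16, even), read p_15/q_15
step 0: (19, 1)  from 19·(1,0) + (0,1)
…
step 6: (1048, 53)  from 1·(613,31) + (435,22)
…
step 10: (160266, 8105)  from 1·(107747,5449) + (52519,2656)
step 11: (268013, 13554)  from 1·(160266,8105) + (107747,5449)
…
step 14: (5678083, 287153)  from 3·(1660597,83980) + (696292,35213)
step 15: (7338680, 371133)  from 1·(5678083,287153) + (1660597,83980)
(x₁, y₁) = (7338680, 371133);  7338680² − 391·371133² = 1 ✓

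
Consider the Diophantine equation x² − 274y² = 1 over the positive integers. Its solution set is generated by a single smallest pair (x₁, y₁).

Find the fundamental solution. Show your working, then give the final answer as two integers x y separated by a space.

√274 = [16; 1,1,4,4,1,1,32, …], period ℓ=7 (odd) → k=13
i=0: a=16 ⇒ p=16, q=1
i=1: a=1 ⇒ p=17, q=1
…
i=4: a=4 ⇒ p=629, q=38
…
i=7: a=32 ⇒ p=45802, q=2767
…
i=12: a=1 ⇒ p=2189276, q=132259
i=13: a=1 ⇒ p=3959299, q=239190
fundamental: x₁=3959299, y₁=239190  (since 15676048571401 − 274·57211856100 = 1)

3959299 239190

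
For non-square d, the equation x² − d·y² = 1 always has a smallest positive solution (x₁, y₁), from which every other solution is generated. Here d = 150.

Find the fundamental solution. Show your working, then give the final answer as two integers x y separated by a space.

49 4

√150 = [12; 4,24, …], period ℓ=2 (even) → k=1
k=0  a_k=12  p_k/q_k = 12/1
k=1  a_k=4  p_k/q_k = 49/4
→ (49, 4).  Check: 49²=2401, 150·4²=2400, difference 1.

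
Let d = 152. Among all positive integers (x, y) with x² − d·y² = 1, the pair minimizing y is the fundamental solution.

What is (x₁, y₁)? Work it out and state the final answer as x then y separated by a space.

37 3

√152 = [12; 3,24, …], period ℓ=2 (even) → k=1
a_0=12:  p_0=12·1+0=12,  q_0=12·0+1=1
a_1=3:  p_1=3·12+1=37,  q_1=3·1+0=3
(x₁, y₁) = (37, 3);  37² − 152·3² = 1 ✓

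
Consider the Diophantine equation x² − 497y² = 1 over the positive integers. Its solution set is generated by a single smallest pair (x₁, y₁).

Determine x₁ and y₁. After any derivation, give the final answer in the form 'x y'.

√497 = [22; 3,2,2,5,6,5,2,2,3,44, …], period ℓ=10 (even) → k=9
step 0: (22, 1)  from 22·(1,0) + (0,1)
…
step 8: (352750, 15823)  from 2·(143637,6443) + (65476,2937)
step 9: (1201887, 53912)  from 3·(352750,15823) + (143637,6443)
→ (1201887, 53912).  Check: 1201887²=1444532360769, 497·53912²=1444532360768, difference 1.

1201887 53912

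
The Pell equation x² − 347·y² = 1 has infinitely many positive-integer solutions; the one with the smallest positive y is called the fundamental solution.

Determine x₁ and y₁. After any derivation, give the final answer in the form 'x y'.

d=347: √d = [18; 1,1,1,2,4,…,1,1,36] (ℓ=14, even), read p_13/q_13
i=0: a=18 ⇒ p=18, q=1
…
i=2: a=1 ⇒ p=37, q=2
…
i=4: a=2 ⇒ p=149, q=8
…
i=6: a=1 ⇒ p=801, q=43
…
i=11: a=1 ⇒ p=238717, q=12815
i=12: a=1 ⇒ p=402885, q=21628
i=13: a=1 ⇒ p=641602, q=34443
→ (641602, 34443).  Check: 641602²=411653126404, 347·34443²=411653126403, difference 1.

641602 34443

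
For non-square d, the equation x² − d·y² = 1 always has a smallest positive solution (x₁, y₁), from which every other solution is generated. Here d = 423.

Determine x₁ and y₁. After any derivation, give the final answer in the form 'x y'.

4607 224

d=423: √d = [20; 1,1,3,4,3,1,1,40] (ℓ=8, even), read p_7/q_7
k=0  a_k=20  p_k/q_k = 20/1
…
k=2  a_k=1  p_k/q_k = 41/2
k=3  a_k=3  p_k/q_k = 144/7
k=4  a_k=4  p_k/q_k = 617/30
k=5  a_k=3  p_k/q_k = 1995/97
k=6  a_k=1  p_k/q_k = 2612/127
k=7  a_k=1  p_k/q_k = 4607/224
→ (4607, 224).  Check: 4607²=21224449, 423·224²=21224448, difference 1.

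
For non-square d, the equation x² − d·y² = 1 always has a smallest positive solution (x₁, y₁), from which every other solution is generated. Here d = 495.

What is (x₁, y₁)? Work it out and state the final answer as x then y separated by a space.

√495 = [22; 4,44, …], period ℓ=2 (even) → k=1
a_0=22:  p_0=22·1+0=22,  q_0=22·0+1=1
a_1=4:  p_1=4·22+1=89,  q_1=4·1+0=4
→ (89, 4).  Check: 89²=7921, 495·4²=7920, difference 1.

89 4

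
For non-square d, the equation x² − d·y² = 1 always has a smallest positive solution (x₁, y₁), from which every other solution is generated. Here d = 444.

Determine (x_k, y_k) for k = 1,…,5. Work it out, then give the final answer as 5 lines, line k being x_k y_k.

295 14
174049 8260
102688615 4873386
60586108801 2875289480
35745701503975 1696415919814

[21; 14,42] for √444; ℓ=2 ⇒ convergent index 1
a_0=21:  p_0=21·1+0=21,  q_0=21·0+1=1
a_1=14:  p_1=14·21+1=295,  q_1=14·1+0=14
(x₁, y₁) = (295, 14);  295² − 444·14² = 1 ✓
k=2:  x_2 = 295·295+444·14·14 = 174049,  y_2 = 295·14+14·295 = 8260
k=3:  x_3 = 295·174049+444·14·8260 = 102688615,  y_3 = 295·8260+14·174049 = 4873386
k=4:  x_4 = 295·102688615+444·14·4873386 = 60586108801,  y_4 = 295·4873386+14·102688615 = 2875289480
k=5:  x_5 = 295·60586108801+444·14·2875289480 = 35745701503975,  y_5 = 295·2875289480+14·60586108801 = 1696415919814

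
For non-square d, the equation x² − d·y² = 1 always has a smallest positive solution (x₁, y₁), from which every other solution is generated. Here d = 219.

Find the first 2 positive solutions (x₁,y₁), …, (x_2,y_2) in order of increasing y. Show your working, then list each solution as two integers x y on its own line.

74 5
10951 740

√219 = [14; 1,3,1,28, …], period ℓ=4 (even) → k=3
a_0=14:  p_0=14·1+0=14,  q_0=14·0+1=1
…
a_2=3:  p_2=3·15+14=59,  q_2=3·1+1=4
a_3=1:  p_3=1·59+15=74,  q_3=1·4+1=5
fundamental: x₁=74, y₁=5  (since 5476 − 219·25 = 1)
(74+5√219)^2 = 10951 + 740√219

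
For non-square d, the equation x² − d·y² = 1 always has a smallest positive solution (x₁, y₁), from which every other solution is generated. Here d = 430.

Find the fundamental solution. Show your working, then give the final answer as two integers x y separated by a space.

2862251 138030

√430 = [20; 1,2,1,3,1,…,2,1,40, …], period ℓ=14 (even) → k=13
a_0=20:  p_0=20·1+0=20,  q_0=20·0+1=1
…
a_3=1:  p_3=1·62+21=83,  q_3=1·3+1=4
a_4=3:  p_4=3·83+62=311,  q_4=3·4+3=15
a_5=1:  p_5=1·311+83=394,  q_5=1·15+4=19
a_6=6:  p_6=6·394+311=2675,  q_6=6·19+15=129
a_7=8:  p_7=8·2675+394=21794,  q_7=8·129+19=1051
…
a_9=1:  p_9=1·133439+21794=155233,  q_9=1·6435+1051=7486
…
a_12=2:  p_12=2·754371+599138=2107880,  q_12=2·36379+28893=101651
a_13=1:  p_13=1·2107880+754371=2862251,  q_13=1·101651+36379=138030
fundamental: x₁=2862251, y₁=138030  (since 8192480787001 − 430·19052280900 = 1)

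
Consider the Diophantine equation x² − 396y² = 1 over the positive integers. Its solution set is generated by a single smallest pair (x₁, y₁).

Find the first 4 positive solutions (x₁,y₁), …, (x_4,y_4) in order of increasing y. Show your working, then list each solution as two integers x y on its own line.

√396 → a₀=19, period (1,8,1,38); ℓ=4 even so k=3
step 0: (19, 1)  from 19·(1,0) + (0,1)
step 1: (20, 1)  from 1·(19,1) + (1,0)
step 2: (179, 9)  from 8·(20,1) + (19,1)
step 3: (199, 10)  from 1·(179,9) + (20,1)
fundamental: x₁=199, y₁=10  (since 39601 − 396·100 = 1)
(x_2, y_2) = (199·199 + 396·10·10, 199·10 + 10·199) = (79201, 3980)
(x_3, y_3) = (199·79201 + 396·10·3980, 199·3980 + 10·79201) = (31521799, 1584030)
(x_4, y_4) = (199·31521799 + 396·10·1584030, 199·1584030 + 10·31521799) = (12545596801, 630439960)

199 10
79201 3980
31521799 1584030
12545596801 630439960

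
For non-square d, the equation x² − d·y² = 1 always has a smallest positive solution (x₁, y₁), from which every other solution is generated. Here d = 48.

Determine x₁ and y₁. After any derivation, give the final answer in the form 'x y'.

[6; 1,12] for √48; ℓ=2 ⇒ convergent index 1
step 0: (6, 1)  from 6·(1,0) + (0,1)
step 1: (7, 1)  from 1·(6,1) + (1,0)
(x₁, y₁) = (7, 1);  7² − 48·1² = 1 ✓

7 1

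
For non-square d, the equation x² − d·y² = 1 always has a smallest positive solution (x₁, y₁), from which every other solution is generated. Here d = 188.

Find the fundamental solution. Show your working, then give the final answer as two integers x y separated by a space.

4607 336

√188 = [13; 1,2,2,6,2,2,1,26, …], period ℓ=8 (even) → k=7
a_0=13:  p_0=13·1+0=13,  q_0=13·0+1=1
…
a_2=2:  p_2=2·14+13=41,  q_2=2·1+1=3
a_3=2:  p_3=2·41+14=96,  q_3=2·3+1=7
…
a_5=2:  p_5=2·617+96=1330,  q_5=2·45+7=97
a_6=2:  p_6=2·1330+617=3277,  q_6=2·97+45=239
a_7=1:  p_7=1·3277+1330=4607,  q_7=1·239+97=336
→ (4607, 336).  Check: 4607²=21224449, 188·336²=21224448, difference 1.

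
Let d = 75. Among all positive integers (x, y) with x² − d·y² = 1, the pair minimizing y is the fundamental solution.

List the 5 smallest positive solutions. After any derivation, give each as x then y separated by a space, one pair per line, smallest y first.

26 3
1351 156
70226 8109
3650401 421512
189750626 21910515

√75 = [8; 1,1,1,16, …], period ℓ=4 (even) → k=3
i=0: a=8 ⇒ p=8, q=1
i=1: a=1 ⇒ p=9, q=1
i=2: a=1 ⇒ p=17, q=2
i=3: a=1 ⇒ p=26, q=3
fundamental: x₁=26, y₁=3  (since 676 − 75·9 = 1)
n=2: (26,3)∘(26,3) = (26·26+75·3·3, 26·3+3·26) = (1351,156)
n=3: (1351,156)∘(26,3) = (26·1351+75·3·156, 26·156+3·1351) = (70226,8109)
n=4: (70226,8109)∘(26,3) = (26·70226+75·3·8109, 26·8109+3·70226) = (3650401,421512)
n=5: (3650401,421512)∘(26,3) = (26·3650401+75·3·421512, 26·421512+3·3650401) = (189750626,21910515)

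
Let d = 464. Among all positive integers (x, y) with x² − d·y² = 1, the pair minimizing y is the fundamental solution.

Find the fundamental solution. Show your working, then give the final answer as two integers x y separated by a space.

9801 455

√464 = [21; 1,1,5,1,1,1,5,1,1,42, …], period ℓ=10 (even) → k=9
k=0  a_k=21  p_k/q_k = 21/1
k=1  a_k=1  p_k/q_k = 22/1
k=2  a_k=1  p_k/q_k = 43/2
k=3  a_k=5  p_k/q_k = 237/11
k=4  a_k=1  p_k/q_k = 280/13
k=5  a_k=1  p_k/q_k = 517/24
…
k=8  a_k=1  p_k/q_k = 5299/246
k=9  a_k=1  p_k/q_k = 9801/455
fundamental: x₁=9801, y₁=455  (since 96059601 − 464·207025 = 1)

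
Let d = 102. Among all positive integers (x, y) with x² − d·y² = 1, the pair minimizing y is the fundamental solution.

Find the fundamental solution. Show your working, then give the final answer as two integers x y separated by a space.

101 10

√102 → a₀=10, period (10,20); ℓ=2 even so k=1
k=0  a_k=10  p_k/q_k = 10/1
k=1  a_k=10  p_k/q_k = 101/10
→ (101, 10).  Check: 101²=10201, 102·10²=10200, difference 1.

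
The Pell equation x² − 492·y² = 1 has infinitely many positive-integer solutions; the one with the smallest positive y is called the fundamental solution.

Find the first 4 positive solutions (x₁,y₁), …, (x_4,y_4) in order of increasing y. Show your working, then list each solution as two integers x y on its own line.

29767 1342
1772148577 79894628
105503093353351 4756446782010
6281021157926249857 283170302640288712

d=492: √d = [22; 5,1,1,10,1,1,5,44] (ℓ=8, even), read p_7/q_7
k=0  a_k=22  p_k/q_k = 22/1
k=1  a_k=5  p_k/q_k = 111/5
k=2  a_k=1  p_k/q_k = 133/6
…
k=5  a_k=1  p_k/q_k = 2817/127
k=6  a_k=1  p_k/q_k = 5390/243
k=7  a_k=5  p_k/q_k = 29767/1342
→ (29767, 1342).  Check: 29767²=886074289, 492·1342²=886074288, difference 1.
k=2:  x_2 = 29767·29767+492·1342·1342 = 1772148577,  y_2 = 29767·1342+1342·29767 = 79894628
k=3:  x_3 = 29767·1772148577+492·1342·79894628 = 105503093353351,  y_3 = 29767·79894628+1342·1772148577 = 4756446782010
k=4:  x_4 = 29767·105503093353351+492·1342·4756446782010 = 6281021157926249857,  y_4 = 29767·4756446782010+1342·105503093353351 = 283170302640288712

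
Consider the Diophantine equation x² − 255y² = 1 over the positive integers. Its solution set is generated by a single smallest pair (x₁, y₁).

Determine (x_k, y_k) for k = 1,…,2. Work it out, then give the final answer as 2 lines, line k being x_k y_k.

16 1
511 32

[15; 1,30] for √255; ℓ=2 ⇒ convergent index 1
a_0=15:  p_0=15·1+0=15,  q_0=15·0+1=1
a_1=1:  p_1=1·15+1=16,  q_1=1·1+0=1
(x₁, y₁) = (16, 1);  16² − 255·1² = 1 ✓
k=2:  x_2 = 16·16+255·1·1 = 511,  y_2 = 16·1+1·16 = 32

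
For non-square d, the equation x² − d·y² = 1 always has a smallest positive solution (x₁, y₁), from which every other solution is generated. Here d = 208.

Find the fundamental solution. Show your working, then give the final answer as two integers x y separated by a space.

√208 → a₀=14, period (2,2,1,2,2,28); ℓ=6 even so k=5
k=0  a_k=14  p_k/q_k = 14/1
k=1  a_k=2  p_k/q_k = 29/2
k=2  a_k=2  p_k/q_k = 72/5
k=3  a_k=1  p_k/q_k = 101/7
k=4  a_k=2  p_k/q_k = 274/19
k=5  a_k=2  p_k/q_k = 649/45
(x₁, y₁) = (649, 45);  649² − 208·45² = 1 ✓

649 45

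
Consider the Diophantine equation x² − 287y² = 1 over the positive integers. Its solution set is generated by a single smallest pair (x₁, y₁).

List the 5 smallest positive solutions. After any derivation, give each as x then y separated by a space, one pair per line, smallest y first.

288 17
165887 9792
95550624 5640175
55036993537 3248731008
31701212726688 1871263420433

√287 → a₀=16, period (1,15,1,32); ℓ=4 even so k=3
step 0: (16, 1)  from 16·(1,0) + (0,1)
…
step 2: (271, 16)  from 15·(17,1) + (16,1)
step 3: (288, 17)  from 1·(271,16) + (17,1)
(x₁, y₁) = (288, 17);  288² − 287·17² = 1 ✓
(x_2, y_2) = (288·288 + 287·17·17, 288·17 + 17·288) = (165887, 9792)
(x_3, y_3) = (288·165887 + 287·17·9792, 288·9792 + 17·165887) = (95550624, 5640175)
(x_4, y_4) = (288·95550624 + 287·17·5640175, 288·5640175 + 17·95550624) = (55036993537, 3248731008)
(x_5, y_5) = (288·55036993537 + 287·17·3248731008, 288·3248731008 + 17·55036993537) = (31701212726688, 1871263420433)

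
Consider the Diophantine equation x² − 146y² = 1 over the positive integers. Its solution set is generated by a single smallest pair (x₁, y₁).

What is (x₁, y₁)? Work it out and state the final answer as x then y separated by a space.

[12; 12,24] for √146; ℓ=2 ⇒ convergent index 1
i=0: a=12 ⇒ p=12, q=1
i=1: a=12 ⇒ p=145, q=12
(x₁, y₁) = (145, 12);  145² − 146·12² = 1 ✓

145 12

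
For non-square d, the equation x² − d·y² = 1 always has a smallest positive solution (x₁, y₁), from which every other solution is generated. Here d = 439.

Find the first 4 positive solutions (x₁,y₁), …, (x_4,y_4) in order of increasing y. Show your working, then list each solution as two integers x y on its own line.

[20; 1,19,1,40] for √439; ℓ=4 ⇒ convergent index 3
a_0=20:  p_0=20·1+0=20,  q_0=20·0+1=1
a_1=1:  p_1=1·20+1=21,  q_1=1·1+0=1
a_2=19:  p_2=19·21+20=419,  q_2=19·1+1=20
a_3=1:  p_3=1·419+21=440,  q_3=1·20+1=21
→ (440, 21).  Check: 440²=193600, 439·21²=193599, difference 1.
(x_2, y_2) = (440·440 + 439·21·21, 440·21 + 21·440) = (387199, 18480)
(x_3, y_3) = (440·387199 + 439·21·18480, 440·18480 + 21·387199) = (340734680, 16262379)
(x_4, y_4) = (440·340734680 + 439·21·16262379, 440·16262379 + 21·340734680) = (299846131201, 14310875040)

440 21
387199 18480
340734680 16262379
299846131201 14310875040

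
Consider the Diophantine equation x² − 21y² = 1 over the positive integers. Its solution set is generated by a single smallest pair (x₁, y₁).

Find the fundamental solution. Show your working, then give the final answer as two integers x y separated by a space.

√21 → a₀=4, period (1,1,2,1,1,8); ℓ=6 even so k=5
k=0  a_k=4  p_k/q_k = 4/1
…
k=4  a_k=1  p_k/q_k = 32/7
k=5  a_k=1  p_k/q_k = 55/12
(x₁, y₁) = (55, 12);  55² − 21·12² = 1 ✓

55 12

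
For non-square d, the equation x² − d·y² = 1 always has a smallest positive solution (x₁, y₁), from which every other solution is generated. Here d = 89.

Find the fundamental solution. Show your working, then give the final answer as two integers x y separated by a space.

500001 53000

[9; 2,3,3,2,18] for √89; ℓ=5 ⇒ convergent index 9
step 0: (9, 1)  from 9·(1,0) + (0,1)
…
step 2: (66, 7)  from 3·(19,2) + (9,1)
step 3: (217, 23)  from 3·(66,7) + (19,2)
step 4: (500, 53)  from 2·(217,23) + (66,7)
step 5: (9217, 977)  from 18·(500,53) + (217,23)
step 6: (18934, 2007)  from 2·(9217,977) + (500,53)
…
step 8: (216991, 23001)  from 3·(66019,6998) + (18934,2007)
step 9: (500001, 53000)  from 2·(216991,23001) + (66019,6998)
(x₁, y₁) = (500001, 53000);  500001² − 89·53000² = 1 ✓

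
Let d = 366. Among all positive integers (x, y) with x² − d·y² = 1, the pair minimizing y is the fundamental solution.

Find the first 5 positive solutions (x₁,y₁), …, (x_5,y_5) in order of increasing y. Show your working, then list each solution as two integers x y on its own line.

d=366: √d = [19; 7,1,1,1,2,12,2,1,1,1,7,38] (ℓ=12, even), read p_11/q_11
k=0  a_k=19  p_k/q_k = 19/1
…
k=4  a_k=1  p_k/q_k = 440/23
k=5  a_k=2  p_k/q_k = 1167/61
…
k=10  a_k=1  p_k/q_k = 119053/6223
k=11  a_k=7  p_k/q_k = 907925/47458
fundamental: x₁=907925, y₁=47458  (since 824327805625 − 366·2252261764 = 1)
(907925+47458√366)^2 = 1648655611249 + 86176609300√366
(907925+47458√366)^3 = 2993711291685588725 + 156483795997357542√366
(907925+47458√366)^4 = 5436130649005627630680001 + 284151100961715516031400√366
(907925+47458√366)^5 = 9871197838993875221878594227125 + 515975776681174635989620332458√366

907925 47458
1648655611249 86176609300
2993711291685588725 156483795997357542
5436130649005627630680001 284151100961715516031400
9871197838993875221878594227125 515975776681174635989620332458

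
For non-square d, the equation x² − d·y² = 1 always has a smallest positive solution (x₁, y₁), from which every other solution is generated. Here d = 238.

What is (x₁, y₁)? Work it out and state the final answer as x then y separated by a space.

d=238: √d = [15; 2,2,1,14,1,2,2,30] (ℓ=8, even), read p_7/q_7
step 0: (15, 1)  from 15·(1,0) + (0,1)
…
step 4: (1589, 103)  from 14·(108,7) + (77,5)
…
step 6: (4983, 323)  from 2·(1697,110) + (1589,103)
step 7: (11663, 756)  from 2·(4983,323) + (1697,110)
fundamental: x₁=11663, y₁=756  (since 136025569 − 238·571536 = 1)

11663 756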